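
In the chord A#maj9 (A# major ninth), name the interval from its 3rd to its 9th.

minor 7th

A# major ninth: A#–C##–E#–G##–B#.
3rd = C##; 9th = B#.
From C## to B#: 10 semitones over a seventh = minor.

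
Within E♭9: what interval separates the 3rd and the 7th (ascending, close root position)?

d5

E♭9 (E♭ dominant ninth) is spelled E♭–G–B♭–D♭–F.
That puts G below D♭.
G up to D♭ is 6 semitones, a half step narrower than a perfect fifth, so the interval is diminished.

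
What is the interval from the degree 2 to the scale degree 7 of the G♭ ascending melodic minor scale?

major 6th

The scale runs G♭ A♭ B𝄫 C♭ D♭ E♭ F.
That puts A♭ below F.
From A♭ to F is 9 semitones, exactly the major sixth.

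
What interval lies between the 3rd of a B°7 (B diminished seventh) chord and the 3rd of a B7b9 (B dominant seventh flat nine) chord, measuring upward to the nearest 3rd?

augmented unison

B°7 (B diminished seventh) has D as its 3rd, and B7b9 (B dominant seventh flat nine) has D# as its 3rd.
From D to D#: 1 semitone over a unison = augmented.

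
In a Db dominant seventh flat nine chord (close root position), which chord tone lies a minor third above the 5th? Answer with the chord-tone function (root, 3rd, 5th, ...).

7th

Db7b9: Db–F–Ab–Cb–Ebb.
The 5th is Ab. A minor third above Ab is Cb.
Cb is the chord's 7th.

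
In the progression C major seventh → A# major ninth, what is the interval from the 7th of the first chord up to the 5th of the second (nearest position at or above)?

The 7th of C major seventh is B; the 5th of A# major ninth is E#.
From B to E#: 6 semitones over a fourth = augmented.

A4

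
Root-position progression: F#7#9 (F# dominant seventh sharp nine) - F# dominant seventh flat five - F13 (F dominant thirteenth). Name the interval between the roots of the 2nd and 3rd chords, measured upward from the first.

The roots are F# and F.
F# up to F is 11 semitones, a half step narrower than a perfect octave, so the interval is diminished.

diminished octave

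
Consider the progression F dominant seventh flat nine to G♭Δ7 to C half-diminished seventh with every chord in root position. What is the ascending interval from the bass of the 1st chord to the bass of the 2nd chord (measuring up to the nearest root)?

The roots are F and G♭.
F up to G♭ is 1 semitone, a half step narrower than a major second, so the interval is minor.

minor second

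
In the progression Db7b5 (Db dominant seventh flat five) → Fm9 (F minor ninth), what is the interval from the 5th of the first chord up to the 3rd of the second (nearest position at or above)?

augmented unison

Db7b5 (Db dominant seventh flat five) has Abb as its 5th, and Fm9 (F minor ninth) has Ab as its 3rd.
1 letter names make it a unison; at 1 semitone (a half step wider than perfect) the quality is augmented.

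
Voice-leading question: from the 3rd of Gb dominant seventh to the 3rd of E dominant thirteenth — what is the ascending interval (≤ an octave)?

Gb dominant seventh has Bb as its 3rd, and E dominant thirteenth has G# as its 3rd.
Bb up to G# is 10 semitones, a half step wider than a major sixth, so the interval is augmented.

augmented sixth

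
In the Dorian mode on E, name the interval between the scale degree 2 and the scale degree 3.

minor second

The scale runs E F♯ G A B C♯ D.
The scale degree 2 is F♯ and the 3rd degree is G.
F♯ up to G is 1 semitone, a half step narrower than a major second, so the interval is minor.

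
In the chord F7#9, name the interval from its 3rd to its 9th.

The chord tones of F7#9 are F A C Eb G#.
So we need the interval from A up to G#.
A up to G# spans 7 letter names and 11 semitones — a major seventh.

major seventh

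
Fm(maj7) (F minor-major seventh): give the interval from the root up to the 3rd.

Spelling the chord: F Ab C E.
So we need the interval from F up to Ab.
F up to Ab is 3 semitones, a half step narrower than a major third, so the interval is minor.

minor 3rd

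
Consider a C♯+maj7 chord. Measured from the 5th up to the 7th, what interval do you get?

minor third

C♯+maj7 is spelled C♯ E♯ G𝄪 B♯.
The 5th is G𝄪 and the 7th is B♯.
G𝄪 up to B♯ is 3 semitones, a half step narrower than a major third, so the interval is minor.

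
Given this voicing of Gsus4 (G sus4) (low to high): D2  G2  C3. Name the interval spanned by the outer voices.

The outer voices are D2 and C3.
From D to C: 10 semitones over a seventh = minor.

m7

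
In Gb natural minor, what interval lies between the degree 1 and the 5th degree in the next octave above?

perfect 12th

Gb natural minor: Gb Ab Bbb Cb Db Ebb Fb.
That puts Gb below Db.
From Gb to Db is 19 semitones, exactly the perfect twelfth.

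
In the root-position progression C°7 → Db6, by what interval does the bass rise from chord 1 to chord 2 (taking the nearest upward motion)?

minor second

The roots are C and Db.
C up to Db is 1 semitone, a half step narrower than a major second, so the interval is minor.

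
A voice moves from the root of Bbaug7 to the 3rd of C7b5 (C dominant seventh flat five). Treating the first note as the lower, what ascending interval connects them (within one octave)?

Bbaug7 has Bb as its root, and C7b5 (C dominant seventh flat five) has E as its 3rd.
4 letter names make it a fourth; at 6 semitones (a half step wider than perfect) the quality is augmented.

augmented fourth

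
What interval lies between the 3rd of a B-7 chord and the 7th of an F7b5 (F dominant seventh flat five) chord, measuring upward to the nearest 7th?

The 3rd of B-7 is D; the 7th of F7b5 (F dominant seventh flat five) is Eb.
D up to Eb is 1 semitone, a half step narrower than a major second, so the interval is minor.

minor second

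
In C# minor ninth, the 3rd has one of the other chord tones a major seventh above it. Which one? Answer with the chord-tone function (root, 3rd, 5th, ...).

Spelling the chord: C#-E-G#-B-D#.
The 3rd is E. A major seventh above E is D#.
D# is the chord's 9th.

9th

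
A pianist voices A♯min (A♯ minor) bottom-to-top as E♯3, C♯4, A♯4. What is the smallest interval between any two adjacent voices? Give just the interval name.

m6

Adjacent intervals: E♯3→C♯4 = minor sixth; C♯4→A♯4 = major sixth.
The smallest is E♯3 to C♯4, a minor sixth (8 semitones).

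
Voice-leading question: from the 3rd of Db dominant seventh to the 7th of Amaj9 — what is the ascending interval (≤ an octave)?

augmented 2nd

Db dominant seventh has F as its 3rd, and Amaj9 has G# as its 7th.
2 letter names make it a second; at 3 semitones (a half step wider than major) the quality is augmented.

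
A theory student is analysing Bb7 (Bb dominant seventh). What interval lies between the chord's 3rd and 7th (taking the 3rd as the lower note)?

Bb7 (Bb dominant seventh) is spelled Bb-D-F-Ab.
So we need the interval from D up to Ab.
From D to Ab: 6 semitones over a fifth = diminished.

d5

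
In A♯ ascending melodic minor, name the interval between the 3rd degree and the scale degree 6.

augmented fourth

The scale runs A♯ B♯ C♯ D♯ E♯ F𝄪 G𝄪.
3rd degree = C♯; 6th degree = F𝄪.
4 letter names make it a fourth; at 6 semitones (a half step wider than perfect) the quality is augmented.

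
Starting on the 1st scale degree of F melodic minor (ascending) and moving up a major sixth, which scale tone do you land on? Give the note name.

The scale is F G Ab Bb C D E.
The 1st scale degree is F; a major sixth above that is D — scale degree 6.

D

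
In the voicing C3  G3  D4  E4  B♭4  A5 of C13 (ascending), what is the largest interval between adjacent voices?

Adjacent intervals: C3→G3 = perfect fifth; G3→D4 = perfect fifth; D4→E4 = major second; E4→B♭4 = diminished fifth; B♭4→A5 = major seventh.
The largest is B♭4 to A5, a major seventh (11 semitones).

major 7th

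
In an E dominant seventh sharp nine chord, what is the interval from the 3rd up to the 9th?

E7#9 (E dominant seventh sharp nine): E G# B D F##.
That puts G# below F##.
Counting 7 letters and 11 half steps from G# gives a major seventh.

major seventh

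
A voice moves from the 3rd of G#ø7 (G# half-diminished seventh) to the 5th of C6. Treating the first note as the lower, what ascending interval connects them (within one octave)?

minor sixth

G#ø7 (G# half-diminished seventh) has B as its 3rd, and C6 has G as its 5th.
B up to G is 8 semitones, a half step narrower than a major sixth, so the interval is minor.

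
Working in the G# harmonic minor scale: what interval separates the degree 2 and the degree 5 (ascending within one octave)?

Spelling the G# harmonic minor scale: G# A# B C# D# E F##.
So we need the interval from A# up to D#.
Counting 4 letters and 5 half steps from A# gives a perfect fourth.

perfect fourth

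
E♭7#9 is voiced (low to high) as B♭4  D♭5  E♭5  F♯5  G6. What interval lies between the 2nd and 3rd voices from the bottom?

Those voices are D♭5 and E♭5.
D♭ up to E♭ spans 2 letter names and 2 semitones — a major second.

M2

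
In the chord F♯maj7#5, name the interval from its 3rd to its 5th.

Spelling the chord: F♯ A♯ C𝄪 E♯.
So we need the interval from A♯ up to C𝄪.
Counting 3 letters and 4 half steps from A♯ gives a major third.

major third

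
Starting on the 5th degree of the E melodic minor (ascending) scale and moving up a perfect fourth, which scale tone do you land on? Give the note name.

The scale is E F♯ G A B C♯ D♯.
The 5th degree is B; a perfect fourth above that is E — scale degree 1.

E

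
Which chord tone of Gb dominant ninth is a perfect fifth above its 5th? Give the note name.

Gb dominant ninth is spelled Gb-Bb-Db-Fb-Ab.
The 5th is Db. A perfect fifth above Db is Ab.
Ab is the chord's 9th.

Ab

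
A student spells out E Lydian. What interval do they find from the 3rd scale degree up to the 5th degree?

minor 3rd

E lydian: E F# G# A# B C# D#.
3rd scale degree = G#; scale degree 5 = B.
3 letter names make it a third; at 3 semitones (a half step narrower than major) the quality is minor.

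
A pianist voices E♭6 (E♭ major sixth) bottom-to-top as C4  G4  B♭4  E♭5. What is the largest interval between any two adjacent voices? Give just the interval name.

perfect fifth

Adjacent intervals: C4→G4 = perfect fifth; G4→B♭4 = minor third; B♭4→E♭5 = perfect fourth.
The largest is C4 to G4, a perfect fifth (7 semitones).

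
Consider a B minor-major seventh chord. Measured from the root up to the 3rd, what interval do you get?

minor third

BmM7 (B minor-major seventh) is spelled B D F# A#.
So we need the interval from B up to D.
3 letter names make it a third; at 3 semitones (a half step narrower than major) the quality is minor.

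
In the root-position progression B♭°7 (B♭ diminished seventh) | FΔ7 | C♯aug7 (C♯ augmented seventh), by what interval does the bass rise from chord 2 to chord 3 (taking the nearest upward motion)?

The roots are F and C♯.
F up to C♯ is 8 semitones, a half step wider than a perfect fifth, so the interval is augmented.

augmented fifth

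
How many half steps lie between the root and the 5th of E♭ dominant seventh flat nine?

Spelling the chord: E♭–G–B♭–D♭–F♭.
E♭ to B♭ is a perfect fifth: 7 semitones.

7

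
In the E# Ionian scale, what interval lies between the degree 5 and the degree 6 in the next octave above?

E# major: E# F## G## A# B# C## D##.
Degree 5 = B#; scale degree 6 (up an octave) = C##.
From B# to C## is 14 semitones, exactly the major ninth.

major ninth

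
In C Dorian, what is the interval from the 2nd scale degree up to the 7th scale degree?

C dorian: C D Eb F G A Bb.
The 2nd scale degree is D and the scale degree 7 is Bb.
From D to Bb: 8 semitones over a sixth = minor.

minor 6th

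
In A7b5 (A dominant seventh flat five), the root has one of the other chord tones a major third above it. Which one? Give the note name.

Spelling the chord: A-C#-Eb-G.
The root is A. A major third above A is C#.
C# is the chord's 3rd.

C#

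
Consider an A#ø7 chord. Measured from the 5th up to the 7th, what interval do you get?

Spelling the chord: A#, C#, E, G#.
5th = E; 7th = G#.
From E to G# is 4 semitones, exactly the major third.

major third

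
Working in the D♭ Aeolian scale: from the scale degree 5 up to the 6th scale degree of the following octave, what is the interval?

minor ninth

The scale runs D♭ E♭ F♭ G♭ A♭ B𝄫 C♭.
That puts A♭ below B𝄫.
A♭ up to B𝄫 is 13 semitones, a half step narrower than a major ninth, so the interval is minor.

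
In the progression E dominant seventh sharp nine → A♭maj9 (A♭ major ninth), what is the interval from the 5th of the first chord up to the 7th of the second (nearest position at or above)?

minor 6th

The 5th of E dominant seventh sharp nine is B; the 7th of A♭maj9 (A♭ major ninth) is G.
B up to G is 8 semitones, a half step narrower than a major sixth, so the interval is minor.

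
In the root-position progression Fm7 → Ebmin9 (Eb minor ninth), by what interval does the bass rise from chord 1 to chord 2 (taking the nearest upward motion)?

The roots are F and Eb.
From F to Eb: 10 semitones over a seventh = minor.

minor seventh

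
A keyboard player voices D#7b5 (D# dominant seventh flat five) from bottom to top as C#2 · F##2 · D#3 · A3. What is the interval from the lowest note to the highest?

The outer voices are C#2 and A3.
13 letter names make it a thirteenth; at 20 semitones (a half step narrower than major) the quality is minor.

minor 13th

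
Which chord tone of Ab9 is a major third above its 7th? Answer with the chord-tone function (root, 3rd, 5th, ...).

9th

Ab9 is spelled Ab C Eb Gb Bb.
The 7th is Gb. A major third above Gb is Bb.
Bb is the chord's 9th.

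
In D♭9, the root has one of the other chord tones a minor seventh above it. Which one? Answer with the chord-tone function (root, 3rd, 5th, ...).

7th

The chord tones of D♭9 are D♭–F–A♭–C♭–E♭.
The root is D♭. A minor seventh above D♭ is C♭.
C♭ is the chord's 7th.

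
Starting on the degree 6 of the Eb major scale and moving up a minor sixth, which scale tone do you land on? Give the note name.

The scale is Eb F G Ab Bb C D.
The degree 6 is C; a minor sixth above that is Ab — scale degree 4.

Ab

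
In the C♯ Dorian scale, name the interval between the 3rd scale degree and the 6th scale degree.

augmented fourth

C♯ dorian: C♯ D♯ E F♯ G♯ A♯ B.
So we need the interval from E up to A♯.
4 letter names make it a fourth; at 6 semitones (a half step wider than perfect) the quality is augmented.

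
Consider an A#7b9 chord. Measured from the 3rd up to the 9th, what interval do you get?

A#7b9 is spelled A# C## E# G# B.
3rd = C##; 9th = B.
7 letter names make it a seventh; at 9 semitones (a whole step narrower than major) the quality is diminished.

diminished 7th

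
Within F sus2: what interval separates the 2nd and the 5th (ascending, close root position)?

perfect 4th

Fsus2: F–G–C.
That puts G below C.
From G to C is 5 semitones, exactly the perfect fourth.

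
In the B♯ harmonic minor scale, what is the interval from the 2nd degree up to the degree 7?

M6

Spelling the B♯ harmonic minor scale: B♯ C𝄪 D♯ E♯ F𝄪 G♯ A𝄪.
That puts C𝄪 below A𝄪.
C𝄪 up to A𝄪 spans 6 letter names and 9 semitones — a major sixth.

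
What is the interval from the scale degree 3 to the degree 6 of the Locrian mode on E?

perfect 4th

Spelling the Locrian mode on E: E F G A Bb C D.
That puts G below C.
G up to C spans 4 letter names and 5 semitones — a perfect fourth.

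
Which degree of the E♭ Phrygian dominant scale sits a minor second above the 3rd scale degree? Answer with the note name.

Ab

The scale is E♭ F♭ G A♭ B♭ C♭ D♭.
The 3rd scale degree is G; a minor second above that is A♭ — scale degree 4.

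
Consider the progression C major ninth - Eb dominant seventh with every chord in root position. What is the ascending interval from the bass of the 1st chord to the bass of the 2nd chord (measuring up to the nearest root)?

minor third

The roots are C and Eb.
From C to Eb: 3 semitones over a third = minor.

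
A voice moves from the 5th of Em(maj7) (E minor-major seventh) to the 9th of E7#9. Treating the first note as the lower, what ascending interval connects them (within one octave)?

Em(maj7) (E minor-major seventh) has B as its 5th, and E7#9 has F## as its 9th.
B up to F## is 8 semitones, a half step wider than a perfect fifth, so the interval is augmented.

augmented fifth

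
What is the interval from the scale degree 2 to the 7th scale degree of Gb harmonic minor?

The scale runs Gb Ab Bbb Cb Db Ebb F.
The scale degree 2 is Ab and the scale degree 7 is F.
Counting 6 letters and 9 half steps from Ab gives a major sixth.

major sixth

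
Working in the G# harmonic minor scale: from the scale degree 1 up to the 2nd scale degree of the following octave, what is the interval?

major ninth

G# harmonic minor: G# A# B C# D# E F##.
That puts G# below A#.
Counting 9 letters and 14 half steps from G# gives a major ninth.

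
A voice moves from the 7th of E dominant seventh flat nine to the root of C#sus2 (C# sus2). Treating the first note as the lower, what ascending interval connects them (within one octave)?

The 7th of E dominant seventh flat nine is D; the root of C#sus2 (C# sus2) is C#.
Counting 7 letters and 11 half steps from D gives a major seventh.

major 7th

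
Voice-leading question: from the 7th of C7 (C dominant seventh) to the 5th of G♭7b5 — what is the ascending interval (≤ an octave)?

d3

The 7th of C7 (C dominant seventh) is B♭; the 5th of G♭7b5 is D𝄫.
3 letter names make it a third; at 2 semitones (a whole step narrower than major) the quality is diminished.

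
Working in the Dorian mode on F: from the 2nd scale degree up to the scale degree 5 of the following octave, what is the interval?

The scale runs F G Ab Bb C D Eb.
So we need the interval from G up to C.
G up to C spans 11 letter names and 17 semitones — a perfect eleventh.

perfect 11th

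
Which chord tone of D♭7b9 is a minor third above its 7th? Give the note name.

Ebb

D♭7b9 (D♭ dominant seventh flat nine) is spelled D♭ F A♭ C♭ E𝄫.
The 7th is C♭. A minor third above C♭ is E𝄫.
E𝄫 is the chord's 9th.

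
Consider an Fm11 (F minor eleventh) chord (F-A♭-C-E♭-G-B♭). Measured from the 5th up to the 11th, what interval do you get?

So we need the interval from C up to B♭.
C up to B♭ is 10 semitones, a half step narrower than a major seventh, so the interval is minor.

minor seventh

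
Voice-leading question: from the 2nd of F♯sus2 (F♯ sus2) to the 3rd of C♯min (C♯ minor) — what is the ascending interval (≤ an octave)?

minor sixth

F♯sus2 (F♯ sus2) has G♯ as its 2nd, and C♯min (C♯ minor) has E as its 3rd.
From G♯ to E: 8 semitones over a sixth = minor.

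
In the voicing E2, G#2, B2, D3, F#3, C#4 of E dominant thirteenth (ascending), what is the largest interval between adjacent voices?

Adjacent intervals: E2→G#2 = major third; G#2→B2 = minor third; B2→D3 = minor third; D3→F#3 = major third; F#3→C#4 = perfect fifth.
The largest is F#3 to C#4, a perfect fifth (7 semitones).

perfect fifth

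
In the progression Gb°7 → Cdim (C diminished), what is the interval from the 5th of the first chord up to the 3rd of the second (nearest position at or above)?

Gb°7 has Dbb as its 5th, and Cdim (C diminished) has Eb as its 3rd.
From Dbb to Eb: 3 semitones over a second = augmented.

augmented 2nd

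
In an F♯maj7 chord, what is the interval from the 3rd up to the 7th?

F♯ major seventh is spelled F♯ A♯ C♯ E♯.
So we need the interval from A♯ up to E♯.
A♯ up to E♯ spans 5 letter names and 7 semitones — a perfect fifth.

perfect 5th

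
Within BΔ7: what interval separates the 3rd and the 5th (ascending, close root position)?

minor 3rd

B major seventh: B, D#, F#, A#.
So we need the interval from D# up to F#.
3 letter names make it a third; at 3 semitones (a half step narrower than major) the quality is minor.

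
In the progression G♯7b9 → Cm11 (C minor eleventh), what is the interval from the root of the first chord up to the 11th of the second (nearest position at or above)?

diminished seventh

G♯7b9 has G♯ as its root, and Cm11 (C minor eleventh) has F as its 11th.
From G♯ to F: 9 semitones over a seventh = diminished.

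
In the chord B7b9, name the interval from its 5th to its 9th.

diminished 5th

B7b9: B–D#–F#–A–C.
That puts F# below C.
F# up to C is 6 semitones, a half step narrower than a perfect fifth, so the interval is diminished.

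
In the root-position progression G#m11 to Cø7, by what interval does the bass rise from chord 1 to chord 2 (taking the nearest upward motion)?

d4

The roots are G# and C.
G# up to C is 4 semitones, a half step narrower than a perfect fourth, so the interval is diminished.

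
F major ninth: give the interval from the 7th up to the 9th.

minor third

Fmaj9: F–A–C–E–G.
The 7th is E and the 9th is G.
E up to G is 3 semitones, a half step narrower than a major third, so the interval is minor.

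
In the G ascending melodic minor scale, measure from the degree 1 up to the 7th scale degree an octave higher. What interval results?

major fourteenth

Spelling the G ascending melodic minor scale: G A B♭ C D E F♯.
The degree 1 is G and the 7th degree (up an octave) is F♯.
G up to F♯ spans 14 letter names and 23 semitones — a major fourteenth.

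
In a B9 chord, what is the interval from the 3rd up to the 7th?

diminished fifth

The chord tones of B9 (B dominant ninth) are B, D#, F#, A, C#.
3rd = D#; 7th = A.
5 letter names make it a fifth; at 6 semitones (a half step narrower than perfect) the quality is diminished.
This 3–7 tritone is the characteristic tension at the heart of the dominant sound.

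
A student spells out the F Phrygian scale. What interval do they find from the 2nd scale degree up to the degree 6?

perfect 5th

The scale runs F Gb Ab Bb C Db Eb.
The 2nd scale degree is Gb and the 6th scale degree is Db.
From Gb to Db is 7 semitones, exactly the perfect fifth.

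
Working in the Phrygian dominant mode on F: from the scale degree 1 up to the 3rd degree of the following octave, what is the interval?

major 10th

Spelling the Phrygian dominant mode on F: F G♭ A B♭ C D♭ E♭.
Scale degree 1 = F; 3rd degree (up an octave) = A.
From F to A is 16 semitones, exactly the major tenth.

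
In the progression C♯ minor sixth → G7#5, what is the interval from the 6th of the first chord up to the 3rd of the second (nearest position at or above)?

C♯ minor sixth has A♯ as its 6th, and G7#5 has B as its 3rd.
2 letter names make it a second; at 1 semitone (a half step narrower than major) the quality is minor.

minor second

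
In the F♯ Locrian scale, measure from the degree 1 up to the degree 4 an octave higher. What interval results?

Spelling the F♯ Locrian scale: F♯ G A B C D E.
Degree 1 = F♯; degree 4 (up an octave) = B.
From F♯ to B is 17 semitones, exactly the perfect eleventh.

P11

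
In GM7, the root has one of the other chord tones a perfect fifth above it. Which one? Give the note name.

D

GΔ7: G, B, D, F♯.
The root is G. A perfect fifth above G is D.
D is the chord's 5th.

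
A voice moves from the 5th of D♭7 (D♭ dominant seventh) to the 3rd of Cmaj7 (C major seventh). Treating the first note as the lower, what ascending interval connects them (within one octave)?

augmented fifth

The 5th of D♭7 (D♭ dominant seventh) is A♭; the 3rd of Cmaj7 (C major seventh) is E.
A♭ up to E is 8 semitones, a half step wider than a perfect fifth, so the interval is augmented.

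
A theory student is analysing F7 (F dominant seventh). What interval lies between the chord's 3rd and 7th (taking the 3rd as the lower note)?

The chord tones of F7 (F dominant seventh) are F-A-C-Eb.
So we need the interval from A up to Eb.
From A to Eb: 6 semitones over a fifth = diminished.
This 3–7 tritone is the characteristic tension at the heart of the dominant sound.

diminished 5th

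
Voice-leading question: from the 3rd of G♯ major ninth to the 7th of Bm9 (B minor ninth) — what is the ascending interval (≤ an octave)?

The 3rd of G♯ major ninth is B♯; the 7th of Bm9 (B minor ninth) is A.
B♯ up to A is 9 semitones, a whole step narrower than a major seventh, so the interval is diminished.

d7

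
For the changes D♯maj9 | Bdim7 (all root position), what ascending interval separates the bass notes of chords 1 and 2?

The roots are D♯ and B.
6 letter names make it a sixth; at 8 semitones (a half step narrower than major) the quality is minor.

m6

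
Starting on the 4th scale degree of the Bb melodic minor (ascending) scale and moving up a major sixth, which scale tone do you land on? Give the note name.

C

The scale is Bb C Db Eb F G A.
The 4th scale degree is Eb; a major sixth above that is C — scale degree 2.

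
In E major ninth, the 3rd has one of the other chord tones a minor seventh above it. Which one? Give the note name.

F#

Spelling the chord: E, G#, B, D#, F#.
The 3rd is G#. A minor seventh above G# is F#.
F# is the chord's 9th.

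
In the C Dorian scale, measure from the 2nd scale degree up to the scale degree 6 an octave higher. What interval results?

perfect 12th

C dorian: C D E♭ F G A B♭.
2nd scale degree = D; 6th scale degree (up an octave) = A.
D up to A spans 12 letter names and 19 semitones — a perfect twelfth.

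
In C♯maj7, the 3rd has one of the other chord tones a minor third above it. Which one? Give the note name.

C♯maj7 (C♯ major seventh): C♯–E♯–G♯–B♯.
The 3rd is E♯. A minor third above E♯ is G♯.
G♯ is the chord's 5th.

G#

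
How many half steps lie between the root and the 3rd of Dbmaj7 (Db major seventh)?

4

The chord tones of Db major seventh are Db-F-Ab-C.
Db to F is a major third: 4 semitones.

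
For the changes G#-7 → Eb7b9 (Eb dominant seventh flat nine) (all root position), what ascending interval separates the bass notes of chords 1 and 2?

The roots are G# and Eb.
From G# to Eb: 7 semitones over a sixth = diminished.

d6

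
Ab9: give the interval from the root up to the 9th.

major ninth

Ab9 is spelled Ab C Eb Gb Bb.
That puts Ab below Bb.
Counting 9 letters and 14 half steps from Ab gives a major ninth.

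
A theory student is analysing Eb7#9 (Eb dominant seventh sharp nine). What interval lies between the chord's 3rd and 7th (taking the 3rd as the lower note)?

diminished fifth

Spelling the chord: Eb G Bb Db F#.
3rd = G; 7th = Db.
From G to Db: 6 semitones over a fifth = diminished.
This 3–7 tritone is the characteristic tension at the heart of the dominant sound.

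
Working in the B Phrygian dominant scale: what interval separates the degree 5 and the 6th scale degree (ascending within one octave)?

The scale runs B C D# E F# G A.
The degree 5 is F# and the degree 6 is G.
2 letter names make it a second; at 1 semitone (a half step narrower than major) the quality is minor.

minor second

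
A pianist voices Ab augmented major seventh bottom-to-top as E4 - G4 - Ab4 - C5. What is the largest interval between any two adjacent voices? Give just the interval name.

Adjacent intervals: E4→G4 = minor third; G4→Ab4 = minor second; Ab4→C5 = major third.
The largest is Ab4 to C5, a major third (4 semitones).

major third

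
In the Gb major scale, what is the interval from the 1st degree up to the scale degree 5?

The scale runs Gb Ab Bb Cb Db Eb F.
1st degree = Gb; 5th degree = Db.
Counting 5 letters and 7 half steps from Gb gives a perfect fifth.

P5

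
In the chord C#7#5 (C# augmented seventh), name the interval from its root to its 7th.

m7

The chord tones of C#+7 are C#–E#–G##–B.
Root = C#; 7th = B.
7 letter names make it a seventh; at 10 semitones (a half step narrower than major) the quality is minor.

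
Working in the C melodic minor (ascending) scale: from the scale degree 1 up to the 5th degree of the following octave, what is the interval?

Spelling the C melodic minor (ascending) scale: C D Eb F G A B.
That puts C below G.
C up to G spans 12 letter names and 19 semitones — a perfect twelfth.

perfect twelfth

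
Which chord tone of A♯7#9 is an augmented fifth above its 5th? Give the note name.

B##

A♯7#9 (A♯ dominant seventh sharp nine): A♯–C𝄪–E♯–G♯–B𝄪.
The 5th is E♯. An augmented fifth above E♯ is B𝄪.
B𝄪 is the chord's 9th.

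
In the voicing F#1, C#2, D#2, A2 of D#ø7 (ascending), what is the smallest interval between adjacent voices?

major second

Adjacent intervals: F#1→C#2 = perfect fifth; C#2→D#2 = major second; D#2→A2 = diminished fifth.
The smallest is C#2 to D#2, a major second (2 semitones).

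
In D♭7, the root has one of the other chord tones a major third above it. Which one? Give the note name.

The chord tones of D♭7 (D♭ dominant seventh) are D♭-F-A♭-C♭.
The root is D♭. A major third above D♭ is F.
F is the chord's 3rd.

F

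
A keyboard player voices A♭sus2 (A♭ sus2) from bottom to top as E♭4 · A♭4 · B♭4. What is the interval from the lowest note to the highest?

perfect fifth

The outer voices are E♭4 and B♭4.
E♭ up to B♭ spans 5 letter names and 7 semitones — a perfect fifth.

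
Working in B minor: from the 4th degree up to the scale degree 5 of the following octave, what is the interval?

major ninth

The scale runs B C♯ D E F♯ G A.
4th degree = E; 5th degree (up an octave) = F♯.
From E to F♯ is 14 semitones, exactly the major ninth.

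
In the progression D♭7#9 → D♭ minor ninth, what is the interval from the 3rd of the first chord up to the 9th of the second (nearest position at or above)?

m7

The 3rd of D♭7#9 is F; the 9th of D♭ minor ninth is E♭.
7 letter names make it a seventh; at 10 semitones (a half step narrower than major) the quality is minor.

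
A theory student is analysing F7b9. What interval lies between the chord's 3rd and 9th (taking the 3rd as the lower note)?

diminished seventh

F7b9 is spelled F-A-C-Eb-Gb.
So we need the interval from A up to Gb.
From A to Gb: 9 semitones over a seventh = diminished.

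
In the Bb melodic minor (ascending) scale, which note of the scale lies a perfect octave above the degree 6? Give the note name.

G

The scale is Bb C Db Eb F G A.
The degree 6 is G; a perfect octave above that is G — scale degree 6.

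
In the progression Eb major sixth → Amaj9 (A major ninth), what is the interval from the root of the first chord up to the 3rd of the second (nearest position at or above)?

A6

The root of Eb major sixth is Eb; the 3rd of Amaj9 (A major ninth) is C#.
6 letter names make it a sixth; at 10 semitones (a half step wider than major) the quality is augmented.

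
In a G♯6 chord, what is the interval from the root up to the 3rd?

major third

G♯6 is spelled G♯ B♯ D♯ E♯.
So we need the interval from G♯ up to B♯.
From G♯ to B♯ is 4 semitones, exactly the major third.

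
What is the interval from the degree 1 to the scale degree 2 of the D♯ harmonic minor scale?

major 2nd

The scale runs D♯ E♯ F♯ G♯ A♯ B C𝄪.
The degree 1 is D♯ and the 2nd scale degree is E♯.
D♯ up to E♯ spans 2 letter names and 2 semitones — a major second.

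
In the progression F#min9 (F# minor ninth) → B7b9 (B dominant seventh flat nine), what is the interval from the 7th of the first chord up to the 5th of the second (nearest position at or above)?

major second

F#min9 (F# minor ninth) has E as its 7th, and B7b9 (B dominant seventh flat nine) has F# as its 5th.
Counting 2 letters and 2 half steps from E gives a major second.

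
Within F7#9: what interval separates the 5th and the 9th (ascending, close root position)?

The chord tones of F7#9 are F–A–C–Eb–G#.
So we need the interval from C up to G#.
C up to G# is 8 semitones, a half step wider than a perfect fifth, so the interval is augmented.

augmented fifth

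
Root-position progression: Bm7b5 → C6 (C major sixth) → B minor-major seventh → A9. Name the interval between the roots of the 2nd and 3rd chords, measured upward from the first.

major seventh

The roots are C and B.
C up to B spans 7 letter names and 11 semitones — a major seventh.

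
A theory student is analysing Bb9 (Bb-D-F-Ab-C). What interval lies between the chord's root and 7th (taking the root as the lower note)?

minor 7th

The root is Bb and the 7th is Ab.
From Bb to Ab: 10 semitones over a seventh = minor.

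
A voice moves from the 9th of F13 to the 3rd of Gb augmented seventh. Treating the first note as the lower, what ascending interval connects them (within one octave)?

minor third

The 9th of F13 is G; the 3rd of Gb augmented seventh is Bb.
G up to Bb is 3 semitones, a half step narrower than a major third, so the interval is minor.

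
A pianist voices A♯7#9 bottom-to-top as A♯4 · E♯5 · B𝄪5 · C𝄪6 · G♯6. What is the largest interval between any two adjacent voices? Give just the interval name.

A5

Adjacent intervals: A♯4→E♯5 = perfect fifth; E♯5→B𝄪5 = augmented fifth; B𝄪5→C𝄪6 = minor second; C𝄪6→G♯6 = diminished fifth.
The largest is E♯5 to B𝄪5, an augmented fifth (8 semitones).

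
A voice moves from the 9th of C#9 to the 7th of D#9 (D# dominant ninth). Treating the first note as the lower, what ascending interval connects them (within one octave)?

C#9 has D# as its 9th, and D#9 (D# dominant ninth) has C# as its 7th.
From D# to C#: 10 semitones over a seventh = minor.

m7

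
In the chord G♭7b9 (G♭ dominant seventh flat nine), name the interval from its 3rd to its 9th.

d7

G♭7b9 (G♭ dominant seventh flat nine): G♭-B♭-D♭-F♭-A𝄫.
The 3rd is B♭ and the 9th is A𝄫.
7 letter names make it a seventh; at 9 semitones (a whole step narrower than major) the quality is diminished.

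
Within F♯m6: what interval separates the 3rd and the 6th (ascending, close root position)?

augmented fourth

Spelling the chord: F♯, A, C♯, D♯.
The 3rd is A and the 6th is D♯.
From A to D♯: 6 semitones over a fourth = augmented.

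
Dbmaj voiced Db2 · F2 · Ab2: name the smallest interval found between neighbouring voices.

minor 3rd

Adjacent intervals: Db2→F2 = major third; F2→Ab2 = minor third.
The smallest is F2 to Ab2, a minor third (3 semitones).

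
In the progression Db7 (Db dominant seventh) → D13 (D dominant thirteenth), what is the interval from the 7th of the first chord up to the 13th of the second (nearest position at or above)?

Db7 (Db dominant seventh) has Cb as its 7th, and D13 (D dominant thirteenth) has B as its 13th.
7 letter names make it a seventh; at 12 semitones (a half step wider than major) the quality is augmented.

augmented seventh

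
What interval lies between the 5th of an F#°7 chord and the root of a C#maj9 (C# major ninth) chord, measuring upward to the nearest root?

F#°7 has C as its 5th, and C#maj9 (C# major ninth) has C# as its root.
C up to C# is 1 semitone, a half step wider than a perfect unison, so the interval is augmented.

augmented unison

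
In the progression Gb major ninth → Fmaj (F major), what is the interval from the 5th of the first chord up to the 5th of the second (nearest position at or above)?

major 7th

The 5th of Gb major ninth is Db; the 5th of Fmaj (F major) is C.
Counting 7 letters and 11 half steps from Db gives a major seventh.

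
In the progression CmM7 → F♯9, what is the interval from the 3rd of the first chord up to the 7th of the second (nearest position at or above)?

augmented unison

CmM7 has E♭ as its 3rd, and F♯9 has E as its 7th.
E♭ up to E is 1 semitone, a half step wider than a perfect unison, so the interval is augmented.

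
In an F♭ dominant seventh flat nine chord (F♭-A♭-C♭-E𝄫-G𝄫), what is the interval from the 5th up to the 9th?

d5

5th = C♭; 9th = G𝄫.
C♭ up to G𝄫 is 6 semitones, a half step narrower than a perfect fifth, so the interval is diminished.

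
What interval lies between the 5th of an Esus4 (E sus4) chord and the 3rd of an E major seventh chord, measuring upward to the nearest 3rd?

major sixth

Esus4 (E sus4) has B as its 5th, and E major seventh has G# as its 3rd.
B up to G# spans 6 letter names and 9 semitones — a major sixth.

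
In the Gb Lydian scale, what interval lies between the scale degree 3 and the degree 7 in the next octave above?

perfect 12th

The scale runs Gb Ab Bb C Db Eb F.
The scale degree 3 is Bb and the 7th degree (up an octave) is F.
Bb up to F spans 12 letter names and 19 semitones — a perfect twelfth.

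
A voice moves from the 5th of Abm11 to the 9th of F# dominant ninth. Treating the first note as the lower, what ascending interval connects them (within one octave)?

The 5th of Abm11 is Eb; the 9th of F# dominant ninth is G#.
Eb up to G# is 5 semitones, a half step wider than a major third, so the interval is augmented.

A3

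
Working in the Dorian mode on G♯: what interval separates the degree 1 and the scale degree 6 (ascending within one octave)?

major sixth

Spelling the Dorian mode on G♯: G♯ A♯ B C♯ D♯ E♯ F♯.
Degree 1 = G♯; 6th scale degree = E♯.
From G♯ to E♯ is 9 semitones, exactly the major sixth.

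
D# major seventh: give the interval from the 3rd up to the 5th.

m3

The chord tones of D#M7 are D#, F##, A#, C##.
3rd = F##; 5th = A#.
F## up to A# is 3 semitones, a half step narrower than a major third, so the interval is minor.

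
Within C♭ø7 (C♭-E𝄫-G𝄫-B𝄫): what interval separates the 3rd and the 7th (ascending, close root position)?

perfect fifth

So we need the interval from E𝄫 up to B𝄫.
E𝄫 up to B𝄫 spans 5 letter names and 7 semitones — a perfect fifth.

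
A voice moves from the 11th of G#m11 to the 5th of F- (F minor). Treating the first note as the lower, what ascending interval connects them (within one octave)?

d8

The 11th of G#m11 is C#; the 5th of F- (F minor) is C.
C# up to C is 11 semitones, a half step narrower than a perfect octave, so the interval is diminished.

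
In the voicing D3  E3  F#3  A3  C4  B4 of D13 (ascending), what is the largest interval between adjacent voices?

Adjacent intervals: D3→E3 = major second; E3→F#3 = major second; F#3→A3 = minor third; A3→C4 = minor third; C4→B4 = major seventh.
The largest is C4 to B4, a major seventh (11 semitones).

major seventh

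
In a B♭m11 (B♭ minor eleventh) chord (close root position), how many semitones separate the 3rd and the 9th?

Spelling the chord: B♭ D♭ F A♭ C E♭.
D♭ to C is a major seventh: 11 semitones.

11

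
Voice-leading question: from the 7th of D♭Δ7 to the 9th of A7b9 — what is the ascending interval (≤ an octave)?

minor 7th

The 7th of D♭Δ7 is C; the 9th of A7b9 is B♭.
7 letter names make it a seventh; at 10 semitones (a half step narrower than major) the quality is minor.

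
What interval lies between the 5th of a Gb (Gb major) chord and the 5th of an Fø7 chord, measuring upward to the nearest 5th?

Gb (Gb major) has Db as its 5th, and Fø7 has Cb as its 5th.
7 letter names make it a seventh; at 10 semitones (a half step narrower than major) the quality is minor.

minor seventh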